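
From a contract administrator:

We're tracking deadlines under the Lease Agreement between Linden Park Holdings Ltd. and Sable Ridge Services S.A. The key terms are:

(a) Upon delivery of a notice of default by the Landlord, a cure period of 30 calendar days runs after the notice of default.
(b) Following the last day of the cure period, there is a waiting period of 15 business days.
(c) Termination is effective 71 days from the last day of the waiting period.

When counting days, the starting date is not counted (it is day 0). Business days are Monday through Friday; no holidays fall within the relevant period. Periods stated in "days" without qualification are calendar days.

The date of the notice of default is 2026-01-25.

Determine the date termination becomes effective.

Adding 30 calendar days to 2026-01-25 gives 2026-02-24, which is the last day of the cure period.
From Tuesday, 2026-02-24, 15 business days (Feb 25, Feb 26, Feb 27, Mar 2, …, Mar 13, Mar 16, Mar 17, skipping weekends) brings us to Tuesday, 2026-03-17, which is the last day of the waiting period.
Adding 71 calendar days to 2026-03-17 gives 2026-05-27, which is the date termination becomes effective.

2026-05-27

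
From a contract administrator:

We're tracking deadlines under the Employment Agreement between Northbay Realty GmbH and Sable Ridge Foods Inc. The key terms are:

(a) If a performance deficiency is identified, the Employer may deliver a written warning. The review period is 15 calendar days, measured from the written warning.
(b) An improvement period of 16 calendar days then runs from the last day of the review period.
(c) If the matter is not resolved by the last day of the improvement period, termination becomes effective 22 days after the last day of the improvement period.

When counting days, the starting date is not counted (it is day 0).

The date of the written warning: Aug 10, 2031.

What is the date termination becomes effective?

Adding 15 calendar days to Aug 10, 2031 gives Aug 25, 2031, which is the last day of the review period.
Adding 16 calendar days to Aug 25, 2031 gives Sep 10, 2031, which is the last day of the improvement period.
The date termination becomes effective: 22 calendar days after Sep 10, 2031 is Oct 2, 2031.

Oct 2, 2031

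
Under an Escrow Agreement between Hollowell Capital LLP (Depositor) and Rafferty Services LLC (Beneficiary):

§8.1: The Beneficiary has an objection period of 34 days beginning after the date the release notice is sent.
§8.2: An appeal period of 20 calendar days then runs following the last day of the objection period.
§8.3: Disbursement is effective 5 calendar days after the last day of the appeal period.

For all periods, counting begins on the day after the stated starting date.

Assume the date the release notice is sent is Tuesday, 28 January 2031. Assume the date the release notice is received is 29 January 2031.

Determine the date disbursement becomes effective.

28 March 2031

The last day of the objection period: 28 January 2031 + 34 days = 3 March 2031.
The last day of the appeal period: 20 calendar days after 3 March 2031 is 23 March 2031.
The date disbursement becomes effective: 23 March 2031 + 5 days = 28 March 2031.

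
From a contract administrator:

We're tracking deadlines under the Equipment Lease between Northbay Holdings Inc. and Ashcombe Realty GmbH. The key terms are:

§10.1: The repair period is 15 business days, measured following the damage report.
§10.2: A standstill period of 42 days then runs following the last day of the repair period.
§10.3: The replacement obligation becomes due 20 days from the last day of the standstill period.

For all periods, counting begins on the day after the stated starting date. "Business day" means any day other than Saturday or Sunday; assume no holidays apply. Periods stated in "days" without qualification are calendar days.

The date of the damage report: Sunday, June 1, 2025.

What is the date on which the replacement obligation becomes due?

August 21, 2025

The last day of the repair period: 15 business days after Sunday, June 1, 2025, skipping weekends — Jun 2, Jun 3, Jun 4, Jun 5, …, Jun 18, Jun 19, Jun 20 — lands on Friday, June 20, 2025.
Adding 42 calendar days to June 20, 2025 gives August 1, 2025, which is the last day of the standstill period.
Adding 20 calendar days to August 1, 2025 gives August 21, 2025, which is the date on which the replacement obligation becomes due.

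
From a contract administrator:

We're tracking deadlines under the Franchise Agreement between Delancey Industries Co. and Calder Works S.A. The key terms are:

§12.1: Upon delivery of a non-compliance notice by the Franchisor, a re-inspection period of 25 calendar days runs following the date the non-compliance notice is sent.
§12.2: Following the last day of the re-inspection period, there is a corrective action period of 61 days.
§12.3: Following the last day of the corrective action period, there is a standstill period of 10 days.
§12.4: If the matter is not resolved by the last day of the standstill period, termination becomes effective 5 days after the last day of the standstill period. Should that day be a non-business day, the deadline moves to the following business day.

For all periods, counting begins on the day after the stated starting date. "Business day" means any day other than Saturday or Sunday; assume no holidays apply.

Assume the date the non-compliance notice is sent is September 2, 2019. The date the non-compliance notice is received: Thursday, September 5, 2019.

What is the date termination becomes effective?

The last day of the re-inspection period: 25 calendar days after September 2, 2019 is September 27, 2019.
Adding 61 calendar days to September 27, 2019 gives November 27, 2019, which is the last day of the corrective action period.
The last day of the standstill period: 10 calendar days after November 27, 2019 is December 7, 2019.
The date termination becomes effective: December 7, 2019 + 5 days = December 12, 2019. December 12, 2019 is a Thursday, so no roll-forward applies.

December 12, 2019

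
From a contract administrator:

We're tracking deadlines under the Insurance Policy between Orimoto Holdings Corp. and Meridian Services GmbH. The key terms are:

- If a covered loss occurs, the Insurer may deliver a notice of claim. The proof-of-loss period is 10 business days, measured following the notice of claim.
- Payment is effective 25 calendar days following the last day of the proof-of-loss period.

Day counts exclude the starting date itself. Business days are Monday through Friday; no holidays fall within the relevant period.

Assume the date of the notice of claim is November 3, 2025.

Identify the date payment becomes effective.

December 12, 2025

The last day of the proof-of-loss period: counting 10 business days from Monday, November 3, 2025 (Nov 4, Nov 5, Nov 6, Nov 7, Nov 10, Nov 11, Nov 12, Nov 13, Nov 14, Nov 17, skipping weekends) reaches Monday, November 17, 2025.
The date payment becomes effective: November 17, 2025 + 25 days = December 12, 2025.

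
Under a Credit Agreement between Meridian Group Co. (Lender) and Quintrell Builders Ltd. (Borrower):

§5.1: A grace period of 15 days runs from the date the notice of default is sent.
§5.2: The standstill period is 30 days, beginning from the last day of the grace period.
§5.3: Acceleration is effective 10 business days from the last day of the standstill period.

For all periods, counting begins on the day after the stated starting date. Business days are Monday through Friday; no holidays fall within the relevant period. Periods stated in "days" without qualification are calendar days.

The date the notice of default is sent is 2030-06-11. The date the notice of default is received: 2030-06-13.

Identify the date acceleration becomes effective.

The last day of the grace period: 15 calendar days after 2030-06-11 is 2030-06-26.
The last day of the standstill period: 30 calendar days after 2030-06-26 is 2030-07-26.
The date acceleration becomes effective: 10 business days after Friday, 2030-07-26, skipping weekends — Jul 29, Jul 30, Jul 31, Aug 1, Aug 2, Aug 5, Aug 6, Aug 7, Aug 8, Aug 9 — lands on Friday, 2030-08-09.

2030-08-09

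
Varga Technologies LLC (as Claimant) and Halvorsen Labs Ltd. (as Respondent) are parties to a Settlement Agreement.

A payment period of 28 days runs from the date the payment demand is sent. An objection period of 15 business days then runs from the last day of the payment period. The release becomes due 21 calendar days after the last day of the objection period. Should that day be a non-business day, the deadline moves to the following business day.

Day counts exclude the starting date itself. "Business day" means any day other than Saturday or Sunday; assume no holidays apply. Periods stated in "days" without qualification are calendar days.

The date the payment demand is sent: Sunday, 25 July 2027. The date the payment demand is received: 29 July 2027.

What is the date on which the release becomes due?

Adding 28 calendar days to 25 July 2027 gives 22 August 2027, which is the last day of the payment period.
From Sunday, 22 August 2027, 15 business days (Aug 23, Aug 24, Aug 25, Aug 26, …, Sep 8, Sep 9, Sep 10, skipping weekends) brings us to Friday, 10 September 2027, which is the last day of the objection period.
Adding 21 calendar days to 10 September 2027 gives 1 October 2027, which is the date on which the release becomes due. 1 October 2027 is a Friday, so no roll-forward applies.

1 October 2027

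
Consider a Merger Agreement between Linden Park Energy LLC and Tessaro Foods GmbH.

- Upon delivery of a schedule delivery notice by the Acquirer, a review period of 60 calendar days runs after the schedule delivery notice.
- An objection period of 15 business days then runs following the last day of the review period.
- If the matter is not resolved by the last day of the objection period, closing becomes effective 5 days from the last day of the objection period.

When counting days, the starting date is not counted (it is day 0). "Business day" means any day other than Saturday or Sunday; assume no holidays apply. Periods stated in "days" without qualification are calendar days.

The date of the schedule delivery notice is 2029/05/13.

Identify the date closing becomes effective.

Adding 60 calendar days to 2029/05/13 gives 2029/07/12, which is the last day of the review period.
From Thursday, 2029/07/12, 15 business days (Jul 13, Jul 16, Jul 17, Jul 18, …, Jul 31, Aug 1, Aug 2, skipping weekends) brings us to Thursday, 2029/08/02, which is the last day of the objection period.
The date closing becomes effective: 5 calendar days after 2029/08/02 is 2029/08/07.

2029/08/07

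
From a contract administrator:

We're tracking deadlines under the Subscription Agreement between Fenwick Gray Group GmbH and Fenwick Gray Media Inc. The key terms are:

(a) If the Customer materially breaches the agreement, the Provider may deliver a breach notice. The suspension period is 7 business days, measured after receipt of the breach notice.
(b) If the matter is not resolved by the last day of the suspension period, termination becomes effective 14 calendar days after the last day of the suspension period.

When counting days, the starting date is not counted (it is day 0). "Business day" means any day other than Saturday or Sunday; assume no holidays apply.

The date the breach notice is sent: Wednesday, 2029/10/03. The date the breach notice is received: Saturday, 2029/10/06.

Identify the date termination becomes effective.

2029/10/30

From Saturday, 2029/10/06, 7 business days (Oct 8, Oct 9, Oct 10, Oct 11, Oct 12, Oct 15, Oct 16, skipping weekends) brings us to Tuesday, 2029/10/16, which is the last day of the suspension period.
The date termination becomes effective: 2029/10/16 + 14 days = 2029/10/30.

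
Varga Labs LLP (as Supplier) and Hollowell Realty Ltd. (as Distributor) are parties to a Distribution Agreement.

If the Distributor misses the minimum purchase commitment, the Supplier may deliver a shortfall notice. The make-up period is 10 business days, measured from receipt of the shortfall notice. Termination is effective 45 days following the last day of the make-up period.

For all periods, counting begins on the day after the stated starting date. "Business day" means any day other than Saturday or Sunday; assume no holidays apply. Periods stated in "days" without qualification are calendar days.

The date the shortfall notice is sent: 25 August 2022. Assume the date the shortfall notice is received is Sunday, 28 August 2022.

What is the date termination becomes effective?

The last day of the make-up period: 10 business days after Sunday, 28 August 2022, skipping weekends — Aug 29, Aug 30, Aug 31, Sep 1, Sep 2, Sep 5, Sep 6, Sep 7, Sep 8, Sep 9 — lands on Friday, 9 September 2022.
The date termination becomes effective: 9 September 2022 + 45 days = 24 October 2022.

24 October 2022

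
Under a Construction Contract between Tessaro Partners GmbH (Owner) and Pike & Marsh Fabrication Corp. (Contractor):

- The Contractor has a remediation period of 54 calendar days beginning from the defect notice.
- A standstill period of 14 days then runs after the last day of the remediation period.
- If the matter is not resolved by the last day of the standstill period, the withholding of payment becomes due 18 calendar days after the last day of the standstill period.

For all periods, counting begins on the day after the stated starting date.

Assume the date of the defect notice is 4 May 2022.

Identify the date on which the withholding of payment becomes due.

The last day of the remediation period: 54 calendar days after 4 May 2022 is 27 June 2022.
Adding 14 calendar days to 27 June 2022 gives 11 July 2022, which is the last day of the standstill period.
The date on which the withholding of payment becomes due: 11 July 2022 + 18 days = 29 July 2022.

29 July 2022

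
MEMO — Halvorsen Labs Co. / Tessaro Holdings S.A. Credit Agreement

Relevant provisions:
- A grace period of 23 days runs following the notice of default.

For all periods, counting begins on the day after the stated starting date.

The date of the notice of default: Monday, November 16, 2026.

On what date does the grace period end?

December 9, 2026

Adding 23 calendar days to November 16, 2026 gives December 9, 2026, which is the last day of the grace period.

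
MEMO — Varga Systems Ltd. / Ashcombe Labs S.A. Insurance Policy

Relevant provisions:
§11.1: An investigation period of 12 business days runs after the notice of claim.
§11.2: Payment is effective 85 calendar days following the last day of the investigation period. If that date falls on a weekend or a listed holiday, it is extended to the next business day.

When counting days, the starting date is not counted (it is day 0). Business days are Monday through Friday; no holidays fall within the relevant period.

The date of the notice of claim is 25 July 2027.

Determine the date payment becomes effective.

3 November 2027

The last day of the investigation period: counting 12 business days from Sunday, 25 July 2027 (Jul 26, Jul 27, Jul 28, Jul 29, …, Aug 6, Aug 9, Aug 10, skipping weekends) reaches Tuesday, 10 August 2027.
The date payment becomes effective: 10 August 2027 + 85 days = 3 November 2027. 3 November 2027 is a Wednesday, so no roll-forward applies.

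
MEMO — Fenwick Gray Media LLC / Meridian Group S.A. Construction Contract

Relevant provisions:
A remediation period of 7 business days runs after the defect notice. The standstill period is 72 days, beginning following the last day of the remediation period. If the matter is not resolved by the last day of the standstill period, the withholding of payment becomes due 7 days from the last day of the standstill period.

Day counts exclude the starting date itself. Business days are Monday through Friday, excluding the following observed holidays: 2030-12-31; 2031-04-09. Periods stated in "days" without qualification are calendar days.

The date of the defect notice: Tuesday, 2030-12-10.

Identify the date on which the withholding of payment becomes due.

The last day of the remediation period: counting 7 business days from Tuesday, 2030-12-10 (Dec 11, Dec 12, Dec 13, Dec 16, Dec 17, Dec 18, Dec 19, skipping weekends) reaches Thursday, 2030-12-19.
Adding 72 calendar days to 2030-12-19 gives 2031-03-01, which is the last day of the standstill period.
Adding 7 calendar days to 2031-03-01 gives 2031-03-08, which is the date on which the withholding of payment becomes due.

2031-03-08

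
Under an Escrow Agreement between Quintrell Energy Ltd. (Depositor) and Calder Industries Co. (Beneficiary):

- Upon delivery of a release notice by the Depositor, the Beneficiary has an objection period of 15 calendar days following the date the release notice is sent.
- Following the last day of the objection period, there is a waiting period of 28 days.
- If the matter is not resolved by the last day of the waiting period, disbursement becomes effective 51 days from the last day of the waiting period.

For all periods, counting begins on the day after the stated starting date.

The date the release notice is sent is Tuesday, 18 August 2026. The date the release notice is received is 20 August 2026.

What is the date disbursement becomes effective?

The last day of the objection period: 18 August 2026 + 15 days = 2 September 2026.
The last day of the waiting period: 2 September 2026 + 28 days = 30 September 2026.
The date disbursement becomes effective: 30 September 2026 + 51 days = 20 November 2026.

20 November 2026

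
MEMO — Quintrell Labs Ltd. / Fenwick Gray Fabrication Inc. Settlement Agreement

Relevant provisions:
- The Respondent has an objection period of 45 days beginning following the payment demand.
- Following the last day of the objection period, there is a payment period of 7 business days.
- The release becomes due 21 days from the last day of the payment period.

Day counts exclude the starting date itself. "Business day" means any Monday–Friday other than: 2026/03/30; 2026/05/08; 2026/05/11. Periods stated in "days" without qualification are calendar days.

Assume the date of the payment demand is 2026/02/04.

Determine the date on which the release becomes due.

The last day of the objection period: 2026/02/04 + 45 days = 2026/03/21.
From Saturday, 2026/03/21, 7 business days (Mar 23, Mar 24, Mar 25, Mar 26, Mar 27, Mar 31, Apr 1, skipping weekends and the listed holiday on Mar 30) brings us to Wednesday, 2026/04/01, which is the last day of the payment period.
Adding 21 calendar days to 2026/04/01 gives 2026/04/22, which is the date on which the release becomes due.

2026/04/22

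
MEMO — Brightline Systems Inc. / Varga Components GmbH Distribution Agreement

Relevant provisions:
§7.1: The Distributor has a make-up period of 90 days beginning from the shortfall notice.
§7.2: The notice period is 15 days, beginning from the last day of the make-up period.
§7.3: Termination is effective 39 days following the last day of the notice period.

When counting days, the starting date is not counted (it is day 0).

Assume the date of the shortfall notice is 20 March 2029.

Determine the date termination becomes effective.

Adding 90 calendar days to 20 March 2029 gives 18 June 2029, which is the last day of the make-up period.
The last day of the notice period: 15 calendar days after 18 June 2029 is 3 July 2029.
The date termination becomes effective: 3 July 2029 + 39 days = 11 August 2029.

11 August 2029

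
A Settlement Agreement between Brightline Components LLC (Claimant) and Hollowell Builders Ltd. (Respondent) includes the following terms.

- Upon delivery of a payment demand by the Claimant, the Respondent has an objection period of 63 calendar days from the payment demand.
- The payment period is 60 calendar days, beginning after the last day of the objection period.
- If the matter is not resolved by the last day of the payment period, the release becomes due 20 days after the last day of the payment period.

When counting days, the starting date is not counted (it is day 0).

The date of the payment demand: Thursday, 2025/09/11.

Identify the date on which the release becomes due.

2026/02/01

Adding 63 calendar days to 2025/09/11 gives 2025/11/13, which is the last day of the objection period.
The last day of the payment period: 2025/11/13 + 60 days = 2026/01/12.
The date on which the release becomes due: 2026/01/12 + 20 days = 2026/02/01.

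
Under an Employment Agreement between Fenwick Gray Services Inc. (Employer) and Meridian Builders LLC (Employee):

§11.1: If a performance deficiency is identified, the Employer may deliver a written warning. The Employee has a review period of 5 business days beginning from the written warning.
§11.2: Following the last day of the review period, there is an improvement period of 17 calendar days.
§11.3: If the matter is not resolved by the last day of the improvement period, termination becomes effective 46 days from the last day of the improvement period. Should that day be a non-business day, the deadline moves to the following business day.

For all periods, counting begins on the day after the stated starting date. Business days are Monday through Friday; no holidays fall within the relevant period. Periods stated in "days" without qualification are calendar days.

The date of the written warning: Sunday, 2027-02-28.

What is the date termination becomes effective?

2027-05-07

The last day of the review period: counting 5 business days from Sunday, 2027-02-28 (Mar 1, Mar 2, Mar 3, Mar 4, Mar 5, skipping weekends) reaches Friday, 2027-03-05.
Adding 17 calendar days to 2027-03-05 gives 2027-03-22, which is the last day of the improvement period.
The date termination becomes effective: 2027-03-22 + 46 days = 2027-05-07. 2027-05-07 is a Friday, so no roll-forward applies.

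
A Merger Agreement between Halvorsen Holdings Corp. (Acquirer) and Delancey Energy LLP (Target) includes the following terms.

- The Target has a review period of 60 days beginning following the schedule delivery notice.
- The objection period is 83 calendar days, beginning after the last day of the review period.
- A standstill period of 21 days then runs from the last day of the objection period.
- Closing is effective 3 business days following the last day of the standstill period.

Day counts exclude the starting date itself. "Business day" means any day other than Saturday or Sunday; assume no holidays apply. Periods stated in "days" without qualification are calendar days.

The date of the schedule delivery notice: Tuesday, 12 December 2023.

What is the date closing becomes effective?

29 May 2024

The last day of the review period: 12 December 2023 + 60 days = 10 February 2024.
The last day of the objection period: 83 calendar days after 10 February 2024 is 3 May 2024.
Adding 21 calendar days to 3 May 2024 gives 24 May 2024, which is the last day of the standstill period.
The date closing becomes effective: 3 business days after Friday, 24 May 2024, skipping weekends — May 27, May 28, May 29 — lands on Wednesday, 29 May 2024.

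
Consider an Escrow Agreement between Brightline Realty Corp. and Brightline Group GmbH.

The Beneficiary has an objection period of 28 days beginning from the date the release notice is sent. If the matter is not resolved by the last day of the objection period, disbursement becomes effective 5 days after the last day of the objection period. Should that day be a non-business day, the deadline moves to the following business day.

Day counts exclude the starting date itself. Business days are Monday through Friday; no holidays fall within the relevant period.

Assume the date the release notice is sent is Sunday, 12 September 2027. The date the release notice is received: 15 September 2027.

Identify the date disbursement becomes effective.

The last day of the objection period: 12 September 2027 + 28 days = 10 October 2027.
Adding 5 calendar days to 10 October 2027 gives 15 October 2027, which is the date disbursement becomes effective. 15 October 2027 is a Friday, so no roll-forward applies.

15 October 2027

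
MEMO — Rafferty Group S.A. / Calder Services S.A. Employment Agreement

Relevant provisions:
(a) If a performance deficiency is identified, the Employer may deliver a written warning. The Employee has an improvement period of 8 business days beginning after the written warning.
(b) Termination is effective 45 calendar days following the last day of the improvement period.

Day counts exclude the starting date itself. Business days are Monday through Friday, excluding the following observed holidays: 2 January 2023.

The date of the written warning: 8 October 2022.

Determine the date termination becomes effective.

The last day of the improvement period: counting 8 business days from Saturday, 8 October 2022 (Oct 10, Oct 11, Oct 12, Oct 13, Oct 14, Oct 17, Oct 18, Oct 19, skipping weekends) reaches Wednesday, 19 October 2022.
The date termination becomes effective: 19 October 2022 + 45 days = 3 December 2022.

3 December 2022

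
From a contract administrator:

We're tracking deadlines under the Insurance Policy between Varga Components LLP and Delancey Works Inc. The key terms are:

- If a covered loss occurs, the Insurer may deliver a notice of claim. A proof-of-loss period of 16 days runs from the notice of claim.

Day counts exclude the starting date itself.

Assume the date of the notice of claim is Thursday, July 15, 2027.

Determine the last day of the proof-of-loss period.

July 31, 2027

Adding 16 calendar days to July 15, 2027 gives July 31, 2027, which is the last day of the proof-of-loss period.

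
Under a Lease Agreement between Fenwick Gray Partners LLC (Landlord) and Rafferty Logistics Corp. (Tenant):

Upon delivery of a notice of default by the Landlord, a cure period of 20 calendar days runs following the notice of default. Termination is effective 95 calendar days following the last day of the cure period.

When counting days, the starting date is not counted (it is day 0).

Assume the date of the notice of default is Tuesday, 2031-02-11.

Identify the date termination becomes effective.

The last day of the cure period: 20 calendar days after 2031-02-11 is 2031-03-03.
Adding 95 calendar days to 2031-03-03 gives 2031-06-06, which is the date termination becomes effective.

2031-06-06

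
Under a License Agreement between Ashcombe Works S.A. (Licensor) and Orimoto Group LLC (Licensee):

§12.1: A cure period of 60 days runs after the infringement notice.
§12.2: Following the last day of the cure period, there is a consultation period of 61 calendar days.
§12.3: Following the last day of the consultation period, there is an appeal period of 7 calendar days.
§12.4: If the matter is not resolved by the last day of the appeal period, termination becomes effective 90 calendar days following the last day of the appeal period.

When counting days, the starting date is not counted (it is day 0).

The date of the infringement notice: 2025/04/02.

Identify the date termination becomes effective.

The last day of the cure period: 2025/04/02 + 60 days = 2025/06/01.
The last day of the consultation period: 61 calendar days after 2025/06/01 is 2025/08/01.
The last day of the appeal period: 2025/08/01 + 7 days = 2025/08/08.
The date termination becomes effective: 2025/08/08 + 90 days = 2025/11/06.

2025/11/06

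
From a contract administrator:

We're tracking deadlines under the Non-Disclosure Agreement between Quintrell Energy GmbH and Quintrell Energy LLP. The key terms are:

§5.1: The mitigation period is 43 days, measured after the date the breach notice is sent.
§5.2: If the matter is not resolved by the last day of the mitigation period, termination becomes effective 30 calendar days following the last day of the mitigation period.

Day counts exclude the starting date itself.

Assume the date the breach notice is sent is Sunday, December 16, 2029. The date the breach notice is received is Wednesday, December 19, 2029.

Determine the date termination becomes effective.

The last day of the mitigation period: 43 calendar days after December 16, 2029 is January 28, 2030.
The date termination becomes effective: 30 calendar days after January 28, 2030 is February 27, 2030.

February 27, 2030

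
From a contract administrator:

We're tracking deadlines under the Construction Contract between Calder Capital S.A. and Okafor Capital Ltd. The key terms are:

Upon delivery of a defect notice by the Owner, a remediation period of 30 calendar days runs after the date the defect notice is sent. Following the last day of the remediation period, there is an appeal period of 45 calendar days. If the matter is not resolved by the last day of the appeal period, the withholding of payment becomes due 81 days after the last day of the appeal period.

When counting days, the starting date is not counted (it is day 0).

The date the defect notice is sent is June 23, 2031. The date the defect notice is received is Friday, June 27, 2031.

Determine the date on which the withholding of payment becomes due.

November 26, 2031

The last day of the remediation period: June 23, 2031 + 30 days = July 23, 2031.
The last day of the appeal period: July 23, 2031 + 45 days = September 6, 2031.
Adding 81 calendar days to September 6, 2031 gives November 26, 2031, which is the date on which the withholding of payment becomes due.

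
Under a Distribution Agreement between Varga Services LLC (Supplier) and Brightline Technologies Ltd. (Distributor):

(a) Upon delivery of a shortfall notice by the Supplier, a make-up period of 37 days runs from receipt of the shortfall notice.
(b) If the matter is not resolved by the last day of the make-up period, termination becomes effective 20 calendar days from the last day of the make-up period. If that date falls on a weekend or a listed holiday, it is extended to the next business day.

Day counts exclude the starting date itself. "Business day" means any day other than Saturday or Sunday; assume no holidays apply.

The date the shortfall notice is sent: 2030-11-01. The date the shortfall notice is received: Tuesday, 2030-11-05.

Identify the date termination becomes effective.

The last day of the make-up period: 2030-11-05 + 37 days = 2030-12-12.
The date termination becomes effective: 2030-12-12 + 20 days = 2031-01-01. 2031-01-01 is a Wednesday, so no roll-forward applies.

2031-01-01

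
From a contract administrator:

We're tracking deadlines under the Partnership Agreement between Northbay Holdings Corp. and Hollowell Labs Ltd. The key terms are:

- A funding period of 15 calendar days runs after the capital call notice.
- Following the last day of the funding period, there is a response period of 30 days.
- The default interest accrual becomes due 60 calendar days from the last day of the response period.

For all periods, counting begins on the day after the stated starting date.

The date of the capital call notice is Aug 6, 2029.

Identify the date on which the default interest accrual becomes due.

Nov 19, 2029

The last day of the funding period: Aug 6, 2029 + 15 days = Aug 21, 2029.
The last day of the response period: 30 calendar days after Aug 21, 2029 is Sep 20, 2029.
The date on which the default interest accrual becomes due: 60 calendar days after Sep 20, 2029 is Nov 19, 2029.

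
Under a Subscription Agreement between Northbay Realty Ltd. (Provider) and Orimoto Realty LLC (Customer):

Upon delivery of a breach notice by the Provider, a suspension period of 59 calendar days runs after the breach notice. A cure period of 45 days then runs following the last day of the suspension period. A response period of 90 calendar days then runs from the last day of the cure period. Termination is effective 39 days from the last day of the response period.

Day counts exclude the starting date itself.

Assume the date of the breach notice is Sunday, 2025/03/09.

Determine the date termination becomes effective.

2025/10/28

The last day of the suspension period: 59 calendar days after 2025/03/09 is 2025/05/07.
The last day of the cure period: 2025/05/07 + 45 days = 2025/06/21.
The last day of the response period: 2025/06/21 + 90 days = 2025/09/19.
The date termination becomes effective: 39 calendar days after 2025/09/19 is 2025/10/28.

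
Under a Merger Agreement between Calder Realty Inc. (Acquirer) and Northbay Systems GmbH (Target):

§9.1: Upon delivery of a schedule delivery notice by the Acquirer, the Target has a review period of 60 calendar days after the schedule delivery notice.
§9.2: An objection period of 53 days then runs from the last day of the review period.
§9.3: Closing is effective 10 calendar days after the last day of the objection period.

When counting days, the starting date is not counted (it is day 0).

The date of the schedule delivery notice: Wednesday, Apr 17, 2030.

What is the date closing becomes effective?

Aug 18, 2030

The last day of the review period: 60 calendar days after Apr 17, 2030 is Jun 16, 2030.
The last day of the objection period: 53 calendar days after Jun 16, 2030 is Aug 8, 2030.
Adding 10 calendar days to Aug 8, 2030 gives Aug 18, 2030, which is the date closing becomes effective.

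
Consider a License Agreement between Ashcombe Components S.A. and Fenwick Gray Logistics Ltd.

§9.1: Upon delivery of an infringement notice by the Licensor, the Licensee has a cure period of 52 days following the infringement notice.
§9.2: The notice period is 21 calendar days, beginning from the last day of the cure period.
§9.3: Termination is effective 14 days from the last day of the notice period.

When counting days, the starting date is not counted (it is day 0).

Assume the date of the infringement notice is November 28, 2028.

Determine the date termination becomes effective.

February 23, 2029

The last day of the cure period: November 28, 2028 + 52 days = January 19, 2029.
The last day of the notice period: 21 calendar days after January 19, 2029 is February 9, 2029.
The date termination becomes effective: 14 calendar days after February 9, 2029 is February 23, 2029.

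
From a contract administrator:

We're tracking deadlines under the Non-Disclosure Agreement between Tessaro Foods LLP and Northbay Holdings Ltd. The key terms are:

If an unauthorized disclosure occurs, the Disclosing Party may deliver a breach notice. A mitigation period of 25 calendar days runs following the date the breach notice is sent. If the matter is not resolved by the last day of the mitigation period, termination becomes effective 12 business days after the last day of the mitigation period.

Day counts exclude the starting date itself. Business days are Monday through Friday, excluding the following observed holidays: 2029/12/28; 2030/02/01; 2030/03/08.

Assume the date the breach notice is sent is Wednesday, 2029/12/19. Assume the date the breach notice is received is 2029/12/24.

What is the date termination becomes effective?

2030/01/29

The last day of the mitigation period: 2029/12/19 + 25 days = 2030/01/13.
The date termination becomes effective: 12 business days after Sunday, 2030/01/13, skipping weekends — Jan 14, Jan 15, Jan 16, Jan 17, …, Jan 25, Jan 28, Jan 29 — lands on Tuesday, 2030/01/29.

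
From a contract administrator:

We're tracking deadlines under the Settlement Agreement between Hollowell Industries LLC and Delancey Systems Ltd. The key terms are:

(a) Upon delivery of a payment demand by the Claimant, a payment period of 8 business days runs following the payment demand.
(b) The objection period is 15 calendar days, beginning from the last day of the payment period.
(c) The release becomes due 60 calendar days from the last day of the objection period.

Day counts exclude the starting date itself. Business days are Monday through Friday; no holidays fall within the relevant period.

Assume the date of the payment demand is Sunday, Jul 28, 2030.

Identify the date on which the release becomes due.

Oct 21, 2030

The last day of the payment period: counting 8 business days from Sunday, Jul 28, 2030 (Jul 29, Jul 30, Jul 31, Aug 1, Aug 2, Aug 5, Aug 6, Aug 7, skipping weekends) reaches Wednesday, Aug 7, 2030.
The last day of the objection period: 15 calendar days after Aug 7, 2030 is Aug 22, 2030.
The date on which the release becomes due: Aug 22, 2030 + 60 days = Oct 21, 2030.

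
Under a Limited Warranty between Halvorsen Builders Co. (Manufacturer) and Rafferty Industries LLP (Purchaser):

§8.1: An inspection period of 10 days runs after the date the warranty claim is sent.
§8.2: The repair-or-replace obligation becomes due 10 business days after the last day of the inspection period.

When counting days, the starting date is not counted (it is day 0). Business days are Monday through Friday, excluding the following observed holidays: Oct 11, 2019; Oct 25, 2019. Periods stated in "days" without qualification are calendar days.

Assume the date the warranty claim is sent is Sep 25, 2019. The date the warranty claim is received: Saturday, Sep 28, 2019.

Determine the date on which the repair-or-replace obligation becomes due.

The last day of the inspection period: 10 calendar days after Sep 25, 2019 is Oct 5, 2019.
The date on which the repair-or-replace obligation becomes due: counting 10 business days from Saturday, Oct 5, 2019 (Oct 7, Oct 8, Oct 9, Oct 10, Oct 14, Oct 15, Oct 16, Oct 17, Oct 18, Oct 21, skipping weekends and the listed holiday on Oct 11) reaches Monday, Oct 21, 2019.

Oct 21, 2019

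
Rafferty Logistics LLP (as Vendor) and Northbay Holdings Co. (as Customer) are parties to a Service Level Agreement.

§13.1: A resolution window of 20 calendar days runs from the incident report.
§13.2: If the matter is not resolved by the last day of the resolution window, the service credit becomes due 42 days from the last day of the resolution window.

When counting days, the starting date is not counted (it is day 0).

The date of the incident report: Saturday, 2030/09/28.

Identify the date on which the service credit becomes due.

Adding 20 calendar days to 2030/09/28 gives 2030/10/18, which is the last day of the resolution window.
The date on which the service credit becomes due: 42 calendar days after 2030/10/18 is 2030/11/29.

2030/11/29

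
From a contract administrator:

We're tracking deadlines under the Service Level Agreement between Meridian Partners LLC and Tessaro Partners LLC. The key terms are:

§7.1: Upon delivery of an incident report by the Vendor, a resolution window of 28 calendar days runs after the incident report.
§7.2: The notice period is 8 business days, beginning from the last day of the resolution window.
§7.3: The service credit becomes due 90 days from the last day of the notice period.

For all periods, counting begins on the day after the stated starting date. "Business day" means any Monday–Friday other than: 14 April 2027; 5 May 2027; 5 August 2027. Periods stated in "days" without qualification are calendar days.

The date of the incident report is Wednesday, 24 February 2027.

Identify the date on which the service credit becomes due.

4 July 2027

The last day of the resolution window: 28 calendar days after 24 February 2027 is 24 March 2027.
The last day of the notice period: 8 business days after Wednesday, 24 March 2027, skipping weekends — Mar 25, Mar 26, Mar 29, Mar 30, Mar 31, Apr 1, Apr 2, Apr 5 — lands on Monday, 5 April 2027.
The date on which the service credit becomes due: 5 April 2027 + 90 days = 4 July 2027.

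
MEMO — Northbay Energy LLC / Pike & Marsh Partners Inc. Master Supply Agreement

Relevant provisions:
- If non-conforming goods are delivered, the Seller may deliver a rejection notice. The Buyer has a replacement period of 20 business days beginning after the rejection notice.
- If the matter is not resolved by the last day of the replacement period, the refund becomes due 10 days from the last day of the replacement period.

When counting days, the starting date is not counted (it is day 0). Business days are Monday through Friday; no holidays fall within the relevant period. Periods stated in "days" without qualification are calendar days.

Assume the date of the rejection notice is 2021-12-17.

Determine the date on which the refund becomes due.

The last day of the replacement period: counting 20 business days from Friday, 2021-12-17 (Dec 20, Dec 21, Dec 22, Dec 23, …, Jan 12, Jan 13, Jan 14, skipping weekends) reaches Friday, 2022-01-14.
The date on which the refund becomes due: 10 calendar days after 2022-01-14 is 2022-01-24.

2022-01-24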